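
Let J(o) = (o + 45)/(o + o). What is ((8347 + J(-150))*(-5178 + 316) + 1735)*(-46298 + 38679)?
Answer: 3092024918533/10 ≈ 3.0920e+11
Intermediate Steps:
J(o) = (45 + o)/(2*o) (J(o) = (45 + o)/((2*o)) = (45 + o)*(1/(2*o)) = (45 + o)/(2*o))
((8347 + J(-150))*(-5178 + 316) + 1735)*(-46298 + 38679) = ((8347 + (1/2)*(45 - 150)/(-150))*(-5178 + 316) + 1735)*(-46298 + 38679) = ((8347 + (1/2)*(-1/150)*(-105))*(-4862) + 1735)*(-7619) = ((8347 + 7/20)*(-4862) + 1735)*(-7619) = ((166947/20)*(-4862) + 1735)*(-7619) = (-405848157/10 + 1735)*(-7619) = -405830807/10*(-7619) = 3092024918533/10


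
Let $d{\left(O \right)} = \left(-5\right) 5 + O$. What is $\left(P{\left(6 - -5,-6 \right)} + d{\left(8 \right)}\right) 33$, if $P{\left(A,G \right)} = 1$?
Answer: $-528$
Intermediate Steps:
$d{\left(O \right)} = -25 + O$
$\left(P{\left(6 - -5,-6 \right)} + d{\left(8 \right)}\right) 33 = \left(1 + \left(-25 + 8\right)\right) 33 = \left(1 - 17\right) 33 = \left(-16\right) 33 = -528$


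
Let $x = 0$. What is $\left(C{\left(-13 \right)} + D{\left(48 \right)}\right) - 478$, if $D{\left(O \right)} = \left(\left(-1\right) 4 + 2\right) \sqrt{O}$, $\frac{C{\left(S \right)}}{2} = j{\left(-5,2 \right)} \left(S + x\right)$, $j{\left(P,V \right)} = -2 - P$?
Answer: $-556 - 8 \sqrt{3} \approx -569.86$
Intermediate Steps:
$C{\left(S \right)} = 6 S$ ($C{\left(S \right)} = 2 \left(-2 - -5\right) \left(S + 0\right) = 2 \left(-2 + 5\right) S = 2 \cdot 3 S = 6 S$)
$D{\left(O \right)} = - 2 \sqrt{O}$ ($D{\left(O \right)} = \left(-4 + 2\right) \sqrt{O} = - 2 \sqrt{O}$)
$\left(C{\left(-13 \right)} + D{\left(48 \right)}\right) - 478 = \left(6 \left(-13\right) - 2 \sqrt{48}\right) - 478 = \left(-78 - 2 \cdot 4 \sqrt{3}\right) - 478 = \left(-78 - 8 \sqrt{3}\right) - 478 = -556 - 8 \sqrt{3}$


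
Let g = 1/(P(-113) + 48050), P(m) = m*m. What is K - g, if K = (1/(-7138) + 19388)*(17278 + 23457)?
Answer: 342859784060154857/434126022 ≈ 7.8977e+8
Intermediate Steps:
P(m) = m**2
g = 1/60819 (g = 1/((-113)**2 + 48050) = 1/(12769 + 48050) = 1/60819 ≈ 1.6442e-5)
K = 5637379504105/7138 (K = (-1/7138 + 19388)*40735 = (138391543/7138)*40735 = 5637379504105/7138 ≈ 7.8977e+8)
K - g = 5637379504105/7138 - 1*1/60819 = 5637379504105/7138 - 1/60819 = 342859784060154857/434126022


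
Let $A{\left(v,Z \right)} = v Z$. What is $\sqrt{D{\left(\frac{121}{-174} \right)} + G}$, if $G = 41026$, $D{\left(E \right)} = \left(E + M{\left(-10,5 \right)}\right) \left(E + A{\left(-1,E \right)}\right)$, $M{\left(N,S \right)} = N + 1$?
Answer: $\sqrt{41026} \approx 202.55$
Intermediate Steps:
$A{\left(v,Z \right)} = Z v$
$M{\left(N,S \right)} = 1 + N$
$D{\left(E \right)} = 0$ ($D{\left(E \right)} = \left(E + \left(1 - 10\right)\right) \left(E + E \left(-1\right)\right) = \left(E - 9\right) \left(E - E\right) = \left(-9 + E\right) 0 = 0$)
$\sqrt{D{\left(\frac{121}{-174} \right)} + G} = \sqrt{0 + 41026} = \sqrt{41026}$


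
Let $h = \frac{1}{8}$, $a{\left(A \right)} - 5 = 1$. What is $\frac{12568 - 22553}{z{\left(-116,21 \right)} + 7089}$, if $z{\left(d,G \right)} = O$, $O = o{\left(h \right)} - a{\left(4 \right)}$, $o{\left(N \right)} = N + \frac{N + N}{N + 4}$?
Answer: $- \frac{2636040}{1869961} \approx -1.4097$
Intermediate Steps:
$a{\left(A \right)} = 6$ ($a{\left(A \right)} = 5 + 1 = 6$)
$h = \frac{1}{8} \approx 0.125$
$o{\left(N \right)} = N + \frac{2 N}{4 + N}$
$O = - \frac{1535}{264}$ ($O = \frac{6 + \frac{1}{8}}{8 \left(4 + \frac{1}{8}\right)} - 6 = \frac{1}{8} \frac{1}{\frac{33}{8}} \cdot \frac{49}{8} - 6 = \frac{1}{8} \cdot \frac{8}{33} \cdot \frac{49}{8} - 6 = \frac{49}{264} - 6 = - \frac{1535}{264} \approx -5.8144$)
$z{\left(d,G \right)} = - \frac{1535}{264}$
$\frac{12568 - 22553}{z{\left(-116,21 \right)} + 7089} = \frac{12568 - 22553}{- \frac{1535}{264} + 7089} = - \frac{9985}{\frac{1869961}{264}} = \left(-9985\right) \frac{264}{1869961} = - \frac{2636040}{1869961}$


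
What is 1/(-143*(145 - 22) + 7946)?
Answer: -1/9643 ≈ -0.00010370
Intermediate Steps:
1/(-143*(145 - 22) + 7946) = 1/(-143*123 + 7946) = 1/(-17589 + 7946) = 1/(-9643) = -1/9643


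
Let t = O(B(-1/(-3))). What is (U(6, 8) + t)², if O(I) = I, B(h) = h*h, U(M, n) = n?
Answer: 5329/81 ≈ 65.790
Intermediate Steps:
B(h) = h²
t = ⅑ (t = (-1/(-3))² = (-1*(-⅓))² = (⅓)² = ⅑ ≈ 0.11111)
(U(6, 8) + t)² = (8 + ⅑)² = (73/9)² = 5329/81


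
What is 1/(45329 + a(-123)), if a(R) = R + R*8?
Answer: 1/44222 ≈ 2.2613e-5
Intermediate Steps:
a(R) = 9*R (a(R) = R + 8*R = 9*R)
1/(45329 + a(-123)) = 1/(45329 + 9*(-123)) = 1/(45329 - 1107) = 1/44222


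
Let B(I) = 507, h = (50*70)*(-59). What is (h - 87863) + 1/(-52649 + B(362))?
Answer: -15348675547/52142 ≈ -2.9436e+5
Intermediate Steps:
h = -206500 (h = 3500*(-59) = -206500)
(h - 87863) + 1/(-52649 + B(362)) = (-206500 - 87863) + 1/(-52649 + 507) = -294363 + 1/(-52142) = -294363 - 1/52142 = -15348675547/52142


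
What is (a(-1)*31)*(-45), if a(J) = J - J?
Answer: 0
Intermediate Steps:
a(J) = 0
(a(-1)*31)*(-45) = (0*31)*(-45) = 0*(-45) = 0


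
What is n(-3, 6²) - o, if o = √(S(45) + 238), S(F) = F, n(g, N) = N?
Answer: 36 - √283 ≈ 19.177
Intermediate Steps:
o = √283 (o = √(45 + 238) = √283 ≈ 16.823)
n(-3, 6²) - o = 6² - √283 = 36 - √283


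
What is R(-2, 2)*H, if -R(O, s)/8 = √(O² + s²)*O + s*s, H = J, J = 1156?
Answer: -36992 + 36992*√2 ≈ 15323.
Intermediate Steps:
H = 1156
R(O, s) = -8*s² - 8*O*√(O² + s²) (R(O, s) = -8*(√(O² + s²)*O + s*s) = -8*(O*√(O² + s²) + s²) = -8*(s² + O*√(O² + s²)) = -8*s² - 8*O*√(O² + s²))
R(-2, 2)*H = (-8*2² - 8*(-2)*√((-2)² + 2²))*1156 = (-8*4 - 8*(-2)*√(4 + 4))*1156 = (-32 - 8*(-2)*√8)*1156 = (-32 - 8*(-2)*2*√2)*1156 = (-32 + 32*√2)*1156 = -36992 + 36992*√2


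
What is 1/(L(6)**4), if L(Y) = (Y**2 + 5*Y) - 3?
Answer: 1/15752961 ≈ 6.3480e-8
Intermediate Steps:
L(Y) = -3 + Y**2 + 5*Y
1/(L(6)**4) = 1/((-3 + 6**2 + 5*6)**4) = 1/((-3 + 36 + 30)**4) = 1/(63**4) = 1/15752961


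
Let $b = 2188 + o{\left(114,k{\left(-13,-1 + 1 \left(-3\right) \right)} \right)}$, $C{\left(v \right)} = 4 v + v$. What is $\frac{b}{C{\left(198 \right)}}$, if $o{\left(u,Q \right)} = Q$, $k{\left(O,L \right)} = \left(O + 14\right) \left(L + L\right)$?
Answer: $\frac{218}{99} \approx 2.202$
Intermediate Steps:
$C{\left(v \right)} = 5 v$
$k{\left(O,L \right)} = 2 L \left(14 + O\right)$ ($k{\left(O,L \right)} = \left(14 + O\right) 2 L = 2 L \left(14 + O\right)$)
$b = 2180$ ($b = 2188 + 2 \left(-1 + 1 \left(-3\right)\right) \left(14 - 13\right) = 2188 + 2 \left(-1 - 3\right) 1 = 2188 + 2 \left(-4\right) 1 = 2188 - 8 = 2180$)
$\frac{b}{C{\left(198 \right)}} = \frac{2180}{5 \cdot 198} = \frac{2180}{990} = 2180 \cdot \frac{1}{990} = \frac{218}{99}$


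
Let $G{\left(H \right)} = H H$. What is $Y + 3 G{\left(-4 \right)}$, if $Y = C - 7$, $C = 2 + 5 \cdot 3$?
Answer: $58$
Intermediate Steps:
$G{\left(H \right)} = H^{2}$
$C = 17$ ($C = 2 + 15 = 17$)
$Y = 10$ ($Y = 17 - 7 = 10$)
$Y + 3 G{\left(-4 \right)} = 10 + 3 \left(-4\right)^{2} = 10 + 3 \cdot 16 = 10 + 48 = 58$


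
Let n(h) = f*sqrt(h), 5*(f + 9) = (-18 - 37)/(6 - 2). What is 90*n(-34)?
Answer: -2115*I*sqrt(34)/2 ≈ -6166.2*I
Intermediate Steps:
f = -47/4 (f = -9 + ((-18 - 37)/(6 - 2))/5 = -9 + (-55/4)/5 = -9 + (-55*1/4)/5 = -9 + (1/5)*(-55/4) = -9 - 11/4 = -47/4 ≈ -11.750)
n(h) = -47*sqrt(h)/4
90*n(-34) = 90*(-47*I*sqrt(34)/4) = -2115*I*sqrt(34)/2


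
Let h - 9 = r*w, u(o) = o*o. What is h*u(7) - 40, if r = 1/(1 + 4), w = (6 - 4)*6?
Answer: 2593/5 ≈ 518.60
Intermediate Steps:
w = 12 (w = 2*6 = 12)
r = 1/5 ≈ 0.20000
u(o) = o**2
h = 57/5 (h = 9 + (1/5)*12 = 9 + 12/5 = 57/5 ≈ 11.400)
h*u(7) - 40 = (57/5)*7**2 - 40 = (57/5)*49 - 40 = 2793/5 - 40 = 2593/5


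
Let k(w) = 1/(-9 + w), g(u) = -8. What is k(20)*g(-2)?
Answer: -8/11 ≈ -0.72727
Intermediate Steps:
k(20)*g(-2) = -8/(-9 + 20) = -8/11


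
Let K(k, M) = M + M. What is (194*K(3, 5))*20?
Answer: 38800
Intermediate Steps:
K(k, M) = 2*M
(194*K(3, 5))*20 = (194*(2*5))*20 = (194*10)*20 = 1940*20 = 38800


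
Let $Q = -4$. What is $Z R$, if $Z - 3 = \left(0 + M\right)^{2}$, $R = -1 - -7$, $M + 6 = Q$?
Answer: $618$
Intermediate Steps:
$M = -10$ ($M = -6 - 4 = -10$)
$R = 6$ ($R = -1 + 7 = 6$)
$Z = 103$ ($Z = 3 + \left(0 - 10\right)^{2} = 3 + \left(-10\right)^{2} = 3 + 100 = 103$)
$Z R = 103 \cdot 6 = 618$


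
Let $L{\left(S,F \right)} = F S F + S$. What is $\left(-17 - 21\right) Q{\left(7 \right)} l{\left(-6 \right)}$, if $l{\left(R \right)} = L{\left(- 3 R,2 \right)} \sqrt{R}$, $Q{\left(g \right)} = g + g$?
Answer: $- 47880 i \sqrt{6} \approx - 1.1728 \cdot 10^{5} i$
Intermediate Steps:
$Q{\left(g \right)} = 2 g$
$L{\left(S,F \right)} = S + S F^{2}$ ($L{\left(S,F \right)} = S F^{2} + S = S + S F^{2}$)
$l{\left(R \right)} = - 15 R^{\frac{3}{2}}$ ($l{\left(R \right)} = - 3 R \left(1 + 2^{2}\right) \sqrt{R} = - 3 R \left(1 + 4\right) \sqrt{R} = - 3 R 5 \sqrt{R} = - 15 R \sqrt{R} = - 15 R^{\frac{3}{2}}$)
$\left(-17 - 21\right) Q{\left(7 \right)} l{\left(-6 \right)} = \left(-17 - 21\right) 2 \cdot 7 \left(- 15 \left(-6\right)^{\frac{3}{2}}\right) = \left(-38\right) 14 \left(- 15 \left(- 6 i \sqrt{6}\right)\right) = - 532 \cdot 90 i \sqrt{6} = - 47880 i \sqrt{6}$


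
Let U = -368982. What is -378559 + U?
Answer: -747541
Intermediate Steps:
-378559 + U = -378559 - 368982 = -747541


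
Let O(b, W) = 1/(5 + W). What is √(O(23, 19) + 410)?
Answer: √59046/12 ≈ 20.249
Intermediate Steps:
√(O(23, 19) + 410) = √(1/(5 + 19) + 410) = √(1/24 + 410) = √(9841/24) = √59046/12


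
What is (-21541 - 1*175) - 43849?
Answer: -65565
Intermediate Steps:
(-21541 - 1*175) - 43849 = (-21541 - 175) - 43849 = -21716 - 43849 = -65565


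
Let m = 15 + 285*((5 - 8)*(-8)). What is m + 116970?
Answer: 123825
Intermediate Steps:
m = 6855 (m = 15 + 285*(-3*(-8)) = 15 + 285*24 = 15 + 6840 = 6855)
m + 116970 = 6855 + 116970 = 123825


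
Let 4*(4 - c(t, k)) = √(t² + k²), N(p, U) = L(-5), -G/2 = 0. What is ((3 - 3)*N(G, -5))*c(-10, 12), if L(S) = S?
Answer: 0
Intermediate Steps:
G = 0 (G = -2*0 = 0)
N(p, U) = -5
c(t, k) = 4 - √(k² + t²)/4 (c(t, k) = 4 - √(t² + k²)/4 = 4 - √(k² + t²)/4)
((3 - 3)*N(G, -5))*c(-10, 12) = ((3 - 3)*(-5))*(4 - √(12² + (-10)²)/4) = (0*(-5))*(4 - √(144 + 100)/4) = 0*(4 - √61/2) = 0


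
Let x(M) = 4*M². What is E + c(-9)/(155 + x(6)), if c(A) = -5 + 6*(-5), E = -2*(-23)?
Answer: 13719/299 ≈ 45.883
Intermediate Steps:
E = 46
c(A) = -35 (c(A) = -5 - 30 = -35)
E + c(-9)/(155 + x(6)) = 46 - 35/(155 + 4*6²) = 46 - 35/(155 + 4*36) = 46 - 35/(155 + 144) = 46 - 35/299 = 13719/299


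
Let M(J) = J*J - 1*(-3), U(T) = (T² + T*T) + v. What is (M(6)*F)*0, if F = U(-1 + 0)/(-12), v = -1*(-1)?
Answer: 0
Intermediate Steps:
v = 1
U(T) = 1 + 2*T² (U(T) = (T² + T*T) + 1 = (T² + T²) + 1 = 2*T² + 1 = 1 + 2*T²)
F = -¼ (F = (1 + 2*(-1 + 0)²)/(-12) = (1 + 2*(-1)²)*(-1/12) = (1 + 2*1)*(-1/12) = (1 + 2)*(-1/12) = 3*(-1/12) = -¼ ≈ -0.25000)
M(J) = 3 + J² (M(J) = J² + 3 = 3 + J²)
(M(6)*F)*0 = ((3 + 6²)*(-¼))*0 = ((3 + 36)*(-¼))*0 = (39*(-¼))*0 = -39/4*0 = 0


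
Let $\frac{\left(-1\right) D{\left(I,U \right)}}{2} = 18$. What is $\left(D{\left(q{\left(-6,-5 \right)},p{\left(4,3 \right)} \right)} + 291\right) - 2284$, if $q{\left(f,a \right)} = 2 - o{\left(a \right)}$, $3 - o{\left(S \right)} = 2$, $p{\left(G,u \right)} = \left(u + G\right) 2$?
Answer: $-2029$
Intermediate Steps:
$p{\left(G,u \right)} = 2 G + 2 u$ ($p{\left(G,u \right)} = \left(G + u\right) 2 = 2 G + 2 u$)
$o{\left(S \right)} = 1$ ($o{\left(S \right)} = 3 - 2 = 1$)
$q{\left(f,a \right)} = 1$ ($q{\left(f,a \right)} = 2 - 1 = 1$)
$D{\left(I,U \right)} = -36$ ($D{\left(I,U \right)} = \left(-2\right) 18 = -36$)
$\left(D{\left(q{\left(-6,-5 \right)},p{\left(4,3 \right)} \right)} + 291\right) - 2284 = \left(-36 + 291\right) - 2284 = 255 - 2284 = -2029$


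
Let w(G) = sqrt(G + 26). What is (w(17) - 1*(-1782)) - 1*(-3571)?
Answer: 5353 + sqrt(43) ≈ 5359.6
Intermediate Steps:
w(G) = sqrt(26 + G)
(w(17) - 1*(-1782)) - 1*(-3571) = (sqrt(26 + 17) - 1*(-1782)) - 1*(-3571) = (sqrt(43) + 1782) + 3571 = (1782 + sqrt(43)) + 3571 = 5353 + sqrt(43)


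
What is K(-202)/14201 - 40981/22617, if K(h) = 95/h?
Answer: -117560327177/64879171434 ≈ -1.8120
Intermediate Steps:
K(-202)/14201 - 40981/22617 = (95/(-202))/14201 - 40981/22617 = (95*(-1/202))*(1/14201) - 40981*1/22617 = -95/202*1/14201 - 40981/22617 = -95/2868602 - 40981/22617 = -117560327177/64879171434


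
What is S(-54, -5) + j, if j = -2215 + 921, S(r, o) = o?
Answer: -1299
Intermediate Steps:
j = -1294
S(-54, -5) + j = -5 - 1294 = -1299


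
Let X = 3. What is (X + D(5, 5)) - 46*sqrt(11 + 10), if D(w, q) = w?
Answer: 8 - 46*sqrt(21) ≈ -202.80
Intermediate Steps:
(X + D(5, 5)) - 46*sqrt(11 + 10) = (3 + 5) - 46*sqrt(11 + 10) = 8 - 46*sqrt(21)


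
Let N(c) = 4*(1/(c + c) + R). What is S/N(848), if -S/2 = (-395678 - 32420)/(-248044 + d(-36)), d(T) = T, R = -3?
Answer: 22689194/78873935 ≈ 0.28766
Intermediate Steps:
N(c) = -12 + 2/c (N(c) = 4*(1/(c + c) - 3) = 4*(1/(2*c) - 3) = 4*(-3 + 1/(2*c)) = -12 + 2/c)
S = -214049/62020 (S = -2*(-395678 - 32420)/(-248044 - 36) = -(-856196)/(-248080) = -(-856196)*(-1)/248080 = -2*214049/124040 = -214049/62020 ≈ -3.4513)
S/N(848) = -214049/(62020*(-12 + 2/848)) = -214049/(62020*(-12 + 2*(1/848))) = -214049/(62020*(-12 + 1/424)) = -214049/(62020*(-5087/424)) = -214049/62020*(-424/5087) = 22689194/78873935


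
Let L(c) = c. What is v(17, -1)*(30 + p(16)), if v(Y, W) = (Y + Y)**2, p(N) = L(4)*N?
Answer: 108664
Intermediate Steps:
p(N) = 4*N
v(Y, W) = 4*Y**2 (v(Y, W) = (2*Y)**2 = 4*Y**2)
v(17, -1)*(30 + p(16)) = (4*17**2)*(30 + 4*16) = (4*289)*(30 + 64) = 1156*94 = 108664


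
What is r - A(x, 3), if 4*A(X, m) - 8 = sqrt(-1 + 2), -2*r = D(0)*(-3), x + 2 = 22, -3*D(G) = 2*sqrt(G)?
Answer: -9/4 ≈ -2.2500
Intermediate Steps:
D(G) = -2*sqrt(G)/3
x = 20 (x = -2 + 22 = 20)
r = 0 (r = -(-2*sqrt(0)/3)*(-3)/2 = -(-2/3*0)*(-3)/2 = -0*(-3) = -1/2*0 = 0)
A(X, m) = 9/4 (A(X, m) = 2 + sqrt(-1 + 2)/4 = 2 + sqrt(1)/4 = 2 + (1/4)*1 = 2 + 1/4 = 9/4)
r - A(x, 3) = 0 - 1*9/4 = 0 - 9/4 = -9/4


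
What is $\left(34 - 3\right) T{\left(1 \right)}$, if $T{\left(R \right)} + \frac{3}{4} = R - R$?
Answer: $- \frac{93}{4} \approx -23.25$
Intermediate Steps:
$T{\left(R \right)} = - \frac{3}{4}$ ($T{\left(R \right)} = - \frac{3}{4} + \left(R - R\right) = - \frac{3}{4} + 0 = - \frac{3}{4}$)
$\left(34 - 3\right) T{\left(1 \right)} = \left(34 - 3\right) \left(- \frac{3}{4}\right) = 31 \left(- \frac{3}{4}\right) = - \frac{93}{4}$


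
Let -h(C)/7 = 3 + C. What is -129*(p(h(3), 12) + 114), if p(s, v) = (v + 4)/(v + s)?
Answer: -73186/5 ≈ -14637.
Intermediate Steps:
h(C) = -21 - 7*C (h(C) = -7*(3 + C) = -21 - 7*C)
p(s, v) = (4 + v)/(s + v)
-129*(p(h(3), 12) + 114) = -129*((4 + 12)/((-21 - 7*3) + 12) + 114) = -129*(16/((-21 - 21) + 12) + 114) = -129*(16/(-42 + 12) + 114) = -129*(16/(-30) + 114) = -129*(-1/30*16 + 114) = -129*(-8/15 + 114) = -129*1702/15 = -73186/5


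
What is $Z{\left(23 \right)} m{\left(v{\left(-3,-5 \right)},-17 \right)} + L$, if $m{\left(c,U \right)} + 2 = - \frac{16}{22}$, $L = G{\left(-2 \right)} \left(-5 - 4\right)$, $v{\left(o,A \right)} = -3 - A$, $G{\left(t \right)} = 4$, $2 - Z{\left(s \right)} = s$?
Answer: $\frac{234}{11} \approx 21.273$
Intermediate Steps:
$Z{\left(s \right)} = 2 - s$
$L = -36$ ($L = 4 \left(-5 - 4\right) = 4 \left(-9\right) = -36$)
$m{\left(c,U \right)} = - \frac{30}{11}$ ($m{\left(c,U \right)} = -2 - \frac{16}{22} = -2 - \frac{8}{11} = - \frac{30}{11}$)
$Z{\left(23 \right)} m{\left(v{\left(-3,-5 \right)},-17 \right)} + L = \left(2 - 23\right) \left(- \frac{30}{11}\right) - 36 = \left(-21\right) \left(- \frac{30}{11}\right) - 36 = \frac{630}{11} - 36 = \frac{234}{11}$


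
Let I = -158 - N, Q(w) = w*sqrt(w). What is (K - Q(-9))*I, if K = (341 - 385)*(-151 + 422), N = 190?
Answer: 4149552 - 9396*I ≈ 4.1496e+6 - 9396.0*I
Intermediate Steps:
K = -11924 (K = -44*271 = -11924)
Q(w) = w**(3/2)
I = -348 (I = -158 - 1*190 = -158 - 190 = -348)
(K - Q(-9))*I = (-11924 - (-9)**(3/2))*(-348) = (-11924 - (-27)*I)*(-348) = (-11924 + 27*I)*(-348) = 4149552 - 9396*I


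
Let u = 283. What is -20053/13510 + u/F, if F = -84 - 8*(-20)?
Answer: 1149651/513380 ≈ 2.2394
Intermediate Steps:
F = 76 (F = -84 + 160 = 76)
-20053/13510 + u/F = -20053/13510 + 283/76 = 1149651/513380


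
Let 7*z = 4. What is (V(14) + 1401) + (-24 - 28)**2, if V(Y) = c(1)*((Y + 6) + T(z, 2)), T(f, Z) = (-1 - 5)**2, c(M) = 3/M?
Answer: 4273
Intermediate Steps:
z = 4/7 (z = (1/7)*4 = 4/7 ≈ 0.57143)
T(f, Z) = 36 (T(f, Z) = (-6)**2 = 36)
V(Y) = 126 + 3*Y (V(Y) = (3/1)*((Y + 6) + 36) = (3*1)*((6 + Y) + 36) = 3*(42 + Y) = 126 + 3*Y)
(V(14) + 1401) + (-24 - 28)**2 = ((126 + 3*14) + 1401) + (-24 - 28)**2 = ((126 + 42) + 1401) + (-52)**2 = (168 + 1401) + 2704 = 1569 + 2704 = 4273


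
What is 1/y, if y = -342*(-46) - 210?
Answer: 1/15522 ≈ 6.4425e-5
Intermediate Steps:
y = 15522 (y = 15732 - 210 = 15522)
1/y = 1/15522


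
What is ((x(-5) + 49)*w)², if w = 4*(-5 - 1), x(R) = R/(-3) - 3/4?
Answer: 1435204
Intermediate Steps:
x(R) = -¾ - R/3 (x(R) = R*(-⅓) - 3*¼ = -R/3 - ¾ = -¾ - R/3)
w = -24 (w = 4*(-6) = -24)
((x(-5) + 49)*w)² = (((-¾ - ⅓*(-5)) + 49)*(-24))² = (((-¾ + 5/3) + 49)*(-24))² = ((11/12 + 49)*(-24))² = ((599/12)*(-24))² = (-1198)² = 1435204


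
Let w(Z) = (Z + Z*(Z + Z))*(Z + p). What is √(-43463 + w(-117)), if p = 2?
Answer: I*√3178478 ≈ 1782.8*I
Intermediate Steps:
w(Z) = (2 + Z)*(Z + 2*Z²) (w(Z) = (Z + Z*(Z + Z))*(Z + 2) = (Z + Z*(2*Z))*(2 + Z) = (Z + 2*Z²)*(2 + Z) = (2 + Z)*(Z + 2*Z²))
√(-43463 + w(-117)) = √(-43463 - 117*(2 + 2*(-117)² + 5*(-117))) = √(-43463 - 117*(2 + 2*13689 - 585)) = √(-43463 - 117*(2 + 27378 - 585)) = √(-43463 - 117*26795) = √(-43463 - 3135015) = √(-3178478) = I*√3178478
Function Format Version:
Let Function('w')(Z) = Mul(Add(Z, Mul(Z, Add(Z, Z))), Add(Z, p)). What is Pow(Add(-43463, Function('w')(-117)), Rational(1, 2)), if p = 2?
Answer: Mul(I, Pow(3178478, Rational(1, 2))) ≈ Mul(1782.8, I)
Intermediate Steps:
Function('w')(Z) = Mul(Add(2, Z), Add(Z, Mul(2, Pow(Z, 2)))) (Function('w')(Z) = Mul(Add(Z, Mul(Z, Add(Z, Z))), Add(Z, 2)) = Mul(Add(Z, Mul(Z, Mul(2, Z))), Add(2, Z)) = Mul(Add(Z, Mul(2, Pow(Z, 2))), Add(2, Z)) = Mul(Add(2, Z), Add(Z, Mul(2, Pow(Z, 2)))))
Pow(Add(-43463, Function('w')(-117)), Rational(1, 2)) = Pow(Add(-43463, Mul(-117, Add(2, Mul(2, Pow(-117, 2)), Mul(5, -117)))), Rational(1, 2)) = Pow(Add(-43463, Mul(-117, Add(2, Mul(2, 13689), -585))), Rational(1, 2)) = Pow(Add(-43463, Mul(-117, Add(2, 27378, -585))), Rational(1, 2)) = Pow(Add(-43463, Mul(-117, 26795)), Rational(1, 2)) = Pow(Add(-43463, -3135015), Rational(1, 2)) = Pow(-3178478, Rational(1, 2)) = Mul(I, Pow(3178478, Rational(1, 2)))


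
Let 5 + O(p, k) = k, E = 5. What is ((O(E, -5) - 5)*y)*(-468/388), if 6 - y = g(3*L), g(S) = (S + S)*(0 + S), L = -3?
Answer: -273780/97 ≈ -2822.5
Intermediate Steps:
O(p, k) = -5 + k
g(S) = 2*S**2 (g(S) = (2*S)*S = 2*S**2)
y = -156 (y = 6 - 2*(3*(-3))**2 = 6 - 2*(-9)**2 = 6 - 2*81 = 6 - 1*162 = 6 - 162 = -156)
((O(E, -5) - 5)*y)*(-468/388) = (((-5 - 5) - 5)*(-156))*(-468/388) = ((-10 - 5)*(-156))*(-468*1/388) = -15*(-156)*(-117/97) = 2340*(-117/97) = -273780/97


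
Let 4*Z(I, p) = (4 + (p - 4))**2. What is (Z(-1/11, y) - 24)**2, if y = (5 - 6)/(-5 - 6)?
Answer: 134908225/234256 ≈ 575.90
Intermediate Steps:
y = 1/11 (y = -1/(-11) = -1*(-1/11) = 1/11 ≈ 0.090909)
Z(I, p) = p**2/4 (Z(I, p) = (4 + (p - 4))**2/4 = (4 + (-4 + p))**2/4 = p**2/4)
(Z(-1/11, y) - 24)**2 = ((1/11)**2/4 - 24)**2 = ((1/4)*(1/121) - 24)**2 = (1/484 - 24)**2 = (-11615/484)**2 = 134908225/234256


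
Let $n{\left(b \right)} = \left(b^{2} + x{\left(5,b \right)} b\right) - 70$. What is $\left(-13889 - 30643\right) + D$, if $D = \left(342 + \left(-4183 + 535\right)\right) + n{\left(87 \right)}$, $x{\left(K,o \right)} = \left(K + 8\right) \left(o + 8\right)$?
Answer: $67106$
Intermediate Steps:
$x{\left(K,o \right)} = \left(8 + K\right) \left(8 + o\right)$
$n{\left(b \right)} = -70 + b^{2} + b \left(104 + 13 b\right)$ ($n{\left(b \right)} = \left(b^{2} + \left(64 + 8 \cdot 5 + 8 b + 5 b\right) b\right) - 70 = \left(b^{2} + \left(64 + 40 + 8 b + 5 b\right) b\right) - 70 = \left(b^{2} + \left(104 + 13 b\right) b\right) - 70 = \left(b^{2} + b \left(104 + 13 b\right)\right) - 70 = -70 + b^{2} + b \left(104 + 13 b\right)$)
$D = 111638$ ($D = \left(342 + \left(-4183 + 535\right)\right) + \left(-70 + 14 \cdot 87^{2} + 104 \cdot 87\right) = \left(342 - 3648\right) + \left(-70 + 14 \cdot 7569 + 9048\right) = -3306 + \left(-70 + 105966 + 9048\right) = -3306 + 114944 = 111638$)
$\left(-13889 - 30643\right) + D = \left(-13889 - 30643\right) + 111638 = -44532 + 111638 = 67106$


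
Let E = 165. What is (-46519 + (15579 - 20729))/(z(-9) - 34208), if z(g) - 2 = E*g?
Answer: 17223/11897 ≈ 1.4477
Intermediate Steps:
z(g) = 2 + 165*g
(-46519 + (15579 - 20729))/(z(-9) - 34208) = (-46519 + (15579 - 20729))/((2 + 165*(-9)) - 34208) = (-46519 - 5150)/((2 - 1485) - 34208) = -51669/(-1483 - 34208) = -51669/(-35691) = -51669*(-1/35691) = 17223/11897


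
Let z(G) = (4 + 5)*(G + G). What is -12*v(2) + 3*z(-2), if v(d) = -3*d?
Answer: -36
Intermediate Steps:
z(G) = 18*G (z(G) = 9*(2*G) = 18*G)
-12*v(2) + 3*z(-2) = -(-36)*2 + 3*(18*(-2)) = -12*(-6) + 3*(-36) = 72 - 108 = -36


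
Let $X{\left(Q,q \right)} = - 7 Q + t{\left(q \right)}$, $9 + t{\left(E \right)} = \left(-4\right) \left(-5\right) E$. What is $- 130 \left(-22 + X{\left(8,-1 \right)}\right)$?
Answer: $13910$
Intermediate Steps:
$t{\left(E \right)} = -9 + 20 E$ ($t{\left(E \right)} = -9 + \left(-4\right) \left(-5\right) E = -9 + 20 E$)
$X{\left(Q,q \right)} = -9 - 7 Q + 20 q$ ($X{\left(Q,q \right)} = - 7 Q + \left(-9 + 20 q\right) = -9 - 7 Q + 20 q$)
$- 130 \left(-22 + X{\left(8,-1 \right)}\right) = - 130 \left(-22 - 85\right) = \left(-130\right) \left(-107\right) = 13910$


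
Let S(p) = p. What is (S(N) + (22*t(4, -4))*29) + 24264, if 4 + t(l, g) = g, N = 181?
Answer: 19341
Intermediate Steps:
t(l, g) = -4 + g
(S(N) + (22*t(4, -4))*29) + 24264 = (181 + (22*(-4 - 4))*29) + 24264 = (181 + (22*(-8))*29) + 24264 = (181 - 176*29) + 24264 = (181 - 5104) + 24264 = -4923 + 24264 = 19341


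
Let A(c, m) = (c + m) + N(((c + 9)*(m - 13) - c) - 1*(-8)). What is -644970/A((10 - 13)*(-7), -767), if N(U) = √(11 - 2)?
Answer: 644970/743 ≈ 868.06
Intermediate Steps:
N(U) = 3 (N(U) = √9 = 3)
A(c, m) = 3 + c + m (A(c, m) = (c + m) + 3 = 3 + c + m)
-644970/A((10 - 13)*(-7), -767) = -644970/(3 + (10 - 13)*(-7) - 767) = -644970/(3 - 3*(-7) - 767) = -644970/(3 + 21 - 767) = -644970/(-743) = -644970*(-1/743) = 644970/743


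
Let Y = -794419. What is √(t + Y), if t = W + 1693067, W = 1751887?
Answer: √2650535 ≈ 1628.0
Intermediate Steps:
t = 3444954 (t = 1751887 + 1693067 = 3444954)
√(t + Y) = √(3444954 - 794419) = √2650535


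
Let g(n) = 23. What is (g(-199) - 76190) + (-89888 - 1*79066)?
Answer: -245121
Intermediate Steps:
(g(-199) - 76190) + (-89888 - 1*79066) = (23 - 76190) + (-89888 - 1*79066) = -76167 + (-89888 - 79066) = -76167 - 168954 = -245121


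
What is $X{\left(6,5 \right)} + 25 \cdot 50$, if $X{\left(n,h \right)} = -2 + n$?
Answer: $1254$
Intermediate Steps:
$X{\left(6,5 \right)} + 25 \cdot 50 = \left(-2 + 6\right) + 25 \cdot 50 = 4 + 1250 = 1254$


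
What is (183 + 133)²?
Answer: 99856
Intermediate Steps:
(183 + 133)² = 316² = 99856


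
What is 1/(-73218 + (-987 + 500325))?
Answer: 1/426120 ≈ 2.3468e-6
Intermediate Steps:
1/(-73218 + (-987 + 500325)) = 1/(-73218 + 499338) = 1/426120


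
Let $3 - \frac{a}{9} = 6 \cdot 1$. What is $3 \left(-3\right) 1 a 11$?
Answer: $2673$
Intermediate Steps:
$a = -27$ ($a = 27 - 9 \cdot 6 \cdot 1 = 27 - 54 = -27$)
$3 \left(-3\right) 1 a 11 = 3 \left(-3\right) 1 \left(-27\right) 11 = \left(-9\right) 1 \left(-27\right) 11 = \left(-9\right) \left(-27\right) 11 = 243 \cdot 11 = 2673$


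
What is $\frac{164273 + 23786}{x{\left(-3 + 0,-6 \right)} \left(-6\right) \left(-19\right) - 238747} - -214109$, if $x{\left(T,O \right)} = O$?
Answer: $\frac{51264143920}{239431} \approx 2.1411 \cdot 10^{5}$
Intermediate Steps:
$\frac{164273 + 23786}{x{\left(-3 + 0,-6 \right)} \left(-6\right) \left(-19\right) - 238747} - -214109 = \frac{164273 + 23786}{\left(-6\right) \left(-6\right) \left(-19\right) - 238747} - -214109 = \frac{188059}{36 \left(-19\right) - 238747} + 214109 = \frac{188059}{-684 - 238747} + 214109 = \frac{188059}{-239431} + 214109 = 188059 \left(- \frac{1}{239431}\right) + 214109 = - \frac{188059}{239431} + 214109 = \frac{51264143920}{239431}$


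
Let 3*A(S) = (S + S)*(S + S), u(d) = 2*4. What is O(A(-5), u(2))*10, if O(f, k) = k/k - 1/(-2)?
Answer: 15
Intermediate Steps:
u(d) = 8
A(S) = 4*S²/3 (A(S) = ((S + S)*(S + S))/3 = ((2*S)*(2*S))/3 = (4*S²)/3 = 4*S²/3)
O(f, k) = 3/2 (O(f, k) = 1 - 1*(-½) = 1 + ½ = 3/2)
O(A(-5), u(2))*10 = (3/2)*10 = 15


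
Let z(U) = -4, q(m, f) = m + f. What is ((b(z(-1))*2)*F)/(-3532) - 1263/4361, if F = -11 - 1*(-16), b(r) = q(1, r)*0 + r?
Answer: -1071619/3850763 ≈ -0.27829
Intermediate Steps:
q(m, f) = f + m
b(r) = r (b(r) = (r + 1)*0 + r = (1 + r)*0 + r = 0 + r = r)
F = 5 (F = -11 + 16 = 5)
((b(z(-1))*2)*F)/(-3532) - 1263/4361 = (-4*2*5)/(-3532) - 1263/4361 = -8*5*(-1/3532) - 1263*1/4361 = -40*(-1/3532) - 1263/4361 = 10/883 - 1263/4361 = -1071619/3850763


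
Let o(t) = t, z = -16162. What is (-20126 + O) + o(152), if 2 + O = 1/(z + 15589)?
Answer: -11446249/573 ≈ -19976.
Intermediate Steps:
O = -1147/573 (O = -2 + 1/(-16162 + 15589) = -2 + 1/(-573) = -2 - 1/573 = -1147/573 ≈ -2.0017)
(-20126 + O) + o(152) = (-20126 - 1147/573) + 152 = -11533345/573 + 152 = -11446249/573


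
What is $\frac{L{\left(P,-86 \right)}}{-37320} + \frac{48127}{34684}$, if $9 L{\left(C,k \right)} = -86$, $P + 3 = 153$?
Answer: $\frac{505246237}{364051935} \approx 1.3878$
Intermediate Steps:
$P = 150$ ($P = -3 + 153 = 150$)
$L{\left(C,k \right)} = - \frac{86}{9}$ ($L{\left(C,k \right)} = \frac{1}{9} \left(-86\right) = - \frac{86}{9}$)
$\frac{L{\left(P,-86 \right)}}{-37320} + \frac{48127}{34684} = - \frac{86}{9 \left(-37320\right)} + \frac{48127}{34684} = \left(- \frac{86}{9}\right) \left(- \frac{1}{37320}\right) + 48127 \cdot \frac{1}{34684} = \frac{43}{167940} + \frac{48127}{34684} = \frac{505246237}{364051935}$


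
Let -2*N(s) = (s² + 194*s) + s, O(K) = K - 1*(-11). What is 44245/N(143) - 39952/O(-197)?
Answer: 478645207/2247531 ≈ 212.96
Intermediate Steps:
O(K) = 11 + K (O(K) = K + 11 = 11 + K)
N(s) = -195*s/2 - s²/2 (N(s) = -((s² + 194*s) + s)/2 = -(s² + 195*s)/2 = -195*s/2 - s²/2)
44245/N(143) - 39952/O(-197) = 44245/((-½*143*(195 + 143))) - 39952/(11 - 197) = 44245/((-½*143*338)) - 39952/(-186) = 44245/(-24167) - 39952*(-1/186) = 44245*(-1/24167) + 19976/93 = -44245/24167 + 19976/93 = 478645207/2247531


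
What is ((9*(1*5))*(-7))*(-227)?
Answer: 71505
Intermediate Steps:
((9*(1*5))*(-7))*(-227) = ((9*5)*(-7))*(-227) = (45*(-7))*(-227) = -315*(-227) = 71505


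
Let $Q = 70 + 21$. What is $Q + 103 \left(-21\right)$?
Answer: $-2072$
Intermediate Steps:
$Q = 91$
$Q + 103 \left(-21\right) = 91 + 103 \left(-21\right) = 91 - 2163 = -2072$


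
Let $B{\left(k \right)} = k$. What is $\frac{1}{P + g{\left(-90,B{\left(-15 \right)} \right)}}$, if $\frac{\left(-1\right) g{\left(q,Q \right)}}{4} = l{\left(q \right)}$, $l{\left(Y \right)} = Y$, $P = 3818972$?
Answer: $\frac{1}{3819332} \approx 2.6183 \cdot 10^{-7}$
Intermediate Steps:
$g{\left(q,Q \right)} = - 4 q$
$\frac{1}{P + g{\left(-90,B{\left(-15 \right)} \right)}} = \frac{1}{3818972 - -360} = \frac{1}{3818972 + 360} = \frac{1}{3819332}$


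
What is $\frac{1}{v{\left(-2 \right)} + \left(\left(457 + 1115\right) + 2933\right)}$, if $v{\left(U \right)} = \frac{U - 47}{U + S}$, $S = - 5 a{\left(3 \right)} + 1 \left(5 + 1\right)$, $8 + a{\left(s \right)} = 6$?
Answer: $\frac{2}{9003} \approx 0.00022215$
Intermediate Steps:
$a{\left(s \right)} = -2$ ($a{\left(s \right)} = -8 + 6 = -2$)
$S = 16$ ($S = \left(-5\right) \left(-2\right) + 1 \left(5 + 1\right) = 10 + 1 \cdot 6 = 10 + 6 = 16$)
$v{\left(U \right)} = \frac{-47 + U}{16 + U}$ ($v{\left(U \right)} = \frac{U - 47}{U + 16} = \frac{-47 + U}{16 + U}$)
$\frac{1}{v{\left(-2 \right)} + \left(\left(457 + 1115\right) + 2933\right)} = \frac{1}{\frac{-47 - 2}{16 - 2} + \left(\left(457 + 1115\right) + 2933\right)} = \frac{1}{\frac{1}{14} \left(-49\right) + \left(1572 + 2933\right)} = \frac{1}{\frac{1}{14} \left(-49\right) + 4505} = \frac{1}{- \frac{7}{2} + 4505} = \frac{1}{\frac{9003}{2}} = \frac{2}{9003}$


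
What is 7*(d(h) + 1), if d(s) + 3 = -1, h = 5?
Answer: -21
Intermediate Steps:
d(s) = -4 (d(s) = -3 - 1 = -4)
7*(d(h) + 1) = 7*(-4 + 1) = 7*(-3) = -21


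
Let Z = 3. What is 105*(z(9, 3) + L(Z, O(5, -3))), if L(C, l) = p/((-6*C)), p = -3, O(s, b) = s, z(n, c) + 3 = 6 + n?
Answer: 2555/2 ≈ 1277.5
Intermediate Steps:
z(n, c) = 3 + n (z(n, c) = -3 + (6 + n) = 3 + n)
L(C, l) = 1/(2*C) (L(C, l) = -3*(-1/(6*C)) = -(-1)/(2*C) = 1/(2*C))
105*(z(9, 3) + L(Z, O(5, -3))) = 105*((3 + 9) + (½)/3) = 105*(12 + (½)*(⅓)) = 105*(12 + ⅙) = 105*(73/6) = 2555/2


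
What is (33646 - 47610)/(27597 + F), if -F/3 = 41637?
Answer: 6982/48657 ≈ 0.14349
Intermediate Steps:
F = -124911 (F = -3*41637 = -124911)
(33646 - 47610)/(27597 + F) = (33646 - 47610)/(27597 - 124911) = -13964/(-97314) = -13964*(-1/97314) = 6982/48657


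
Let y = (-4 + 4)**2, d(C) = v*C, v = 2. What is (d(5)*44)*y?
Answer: 0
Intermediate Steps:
d(C) = 2*C
y = 0 (y = 0**2 = 0)
(d(5)*44)*y = ((2*5)*44)*0 = (10*44)*0 = 440*0 = 0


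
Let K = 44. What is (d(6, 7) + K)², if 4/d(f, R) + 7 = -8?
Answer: 430336/225 ≈ 1912.6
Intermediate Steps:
d(f, R) = -4/15 (d(f, R) = 4/(-7 - 8) = 4/(-15) = 4*(-1/15) = -4/15)
(d(6, 7) + K)² = (-4/15 + 44)² = (656/15)² = 430336/225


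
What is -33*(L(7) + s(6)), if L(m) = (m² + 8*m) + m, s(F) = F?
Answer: -3894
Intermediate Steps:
L(m) = m² + 9*m
-33*(L(7) + s(6)) = -33*(7*(9 + 7) + 6) = -33*(7*16 + 6) = -33*(112 + 6) = -33*118 = -3894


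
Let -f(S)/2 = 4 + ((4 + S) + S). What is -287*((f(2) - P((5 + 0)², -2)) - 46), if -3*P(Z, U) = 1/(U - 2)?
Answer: 241367/12 ≈ 20114.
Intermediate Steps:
P(Z, U) = -1/(3*(-2 + U)) (P(Z, U) = -1/(3*(U - 2)) = -1/(3*(-2 + U)))
f(S) = -16 - 4*S (f(S) = -2*(4 + ((4 + S) + S)) = -2*(4 + (4 + 2*S)) = -2*(8 + 2*S) = -16 - 4*S)
-287*((f(2) - P((5 + 0)², -2)) - 46) = -287*(((-16 - 4*2) - (-1)/(-6 + 3*(-2))) - 46) = -287*(((-16 - 8) - (-1)/(-6 - 6)) - 46) = -287*((-24 - (-1)/(-12)) - 46) = -287*((-24 - (-1)*(-1)/12) - 46) = -287*((-24 - 1*1/12) - 46) = -287*((-24 - 1/12) - 46) = -287*(-289/12 - 46) = -287*(-841/12) = 241367/12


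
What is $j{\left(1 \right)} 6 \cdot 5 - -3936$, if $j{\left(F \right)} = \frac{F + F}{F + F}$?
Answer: $3966$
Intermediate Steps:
$j{\left(F \right)} = 1$ ($j{\left(F \right)} = \frac{2 F}{2 F} = 2 F \frac{1}{2 F} = 1$)
$j{\left(1 \right)} 6 \cdot 5 - -3936 = 1 \cdot 6 \cdot 5 - -3936 = 6 \cdot 5 + 3936 = 30 + 3936 = 3966$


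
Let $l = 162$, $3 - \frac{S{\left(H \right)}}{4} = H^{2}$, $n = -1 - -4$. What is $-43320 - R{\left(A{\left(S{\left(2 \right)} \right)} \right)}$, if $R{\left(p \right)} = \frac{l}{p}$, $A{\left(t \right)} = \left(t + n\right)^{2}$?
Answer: $-43482$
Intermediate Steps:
$n = 3$ ($n = -1 + 4 = 3$)
$S{\left(H \right)} = 12 - 4 H^{2}$
$A{\left(t \right)} = \left(3 + t\right)^{2}$ ($A{\left(t \right)} = \left(t + 3\right)^{2} = \left(3 + t\right)^{2}$)
$R{\left(p \right)} = \frac{162}{p}$
$-43320 - R{\left(A{\left(S{\left(2 \right)} \right)} \right)} = -43320 - \frac{162}{\left(3 + \left(12 - 4 \cdot 2^{2}\right)\right)^{2}} = -43320 - \frac{162}{\left(3 + \left(12 - 16\right)\right)^{2}} = -43320 - \frac{162}{\left(3 - 4\right)^{2}} = -43320 - \frac{162}{\left(-1\right)^{2}} = -43320 - \frac{162}{1} = -43320 - 162 \cdot 1 = -43320 - 162 = -43482$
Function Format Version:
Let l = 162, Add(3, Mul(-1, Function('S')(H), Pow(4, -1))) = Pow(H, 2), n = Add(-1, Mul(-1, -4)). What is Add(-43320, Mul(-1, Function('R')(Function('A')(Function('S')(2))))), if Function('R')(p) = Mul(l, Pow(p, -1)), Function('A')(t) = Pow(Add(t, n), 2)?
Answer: -43482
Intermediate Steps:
n = 3 (n = Add(-1, 4) = 3)
Function('S')(H) = Add(12, Mul(-4, Pow(H, 2)))
Function('A')(t) = Pow(Add(3, t), 2) (Function('A')(t) = Pow(Add(t, 3), 2) = Pow(Add(3, t), 2))
Function('R')(p) = Mul(162, Pow(p, -1))
Add(-43320, Mul(-1, Function('R')(Function('A')(Function('S')(2))))) = Add(-43320, Mul(-1, Mul(162, Pow(Pow(Add(3, Add(12, Mul(-4, Pow(2, 2)))), 2), -1)))) = Add(-43320, Mul(-1, Mul(162, Pow(Pow(Add(3, Add(12, Mul(-4, 4))), 2), -1)))) = Add(-43320, Mul(-1, Mul(162, Pow(Pow(Add(3, Add(12, -16)), 2), -1)))) = Add(-43320, Mul(-1, Mul(162, Pow(Pow(Add(3, -4), 2), -1)))) = Add(-43320, Mul(-1, Mul(162, Pow(Pow(-1, 2), -1)))) = Add(-43320, Mul(-1, Mul(162, Pow(1, -1)))) = Add(-43320, Mul(-1, Mul(162, 1))) = Add(-43320, Mul(-1, 162)) = Add(-43320, -162) = -43482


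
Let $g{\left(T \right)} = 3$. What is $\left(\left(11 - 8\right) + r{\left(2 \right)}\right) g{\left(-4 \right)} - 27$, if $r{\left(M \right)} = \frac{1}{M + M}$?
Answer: $- \frac{69}{4} \approx -17.25$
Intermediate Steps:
$r{\left(M \right)} = \frac{1}{2 M}$
$\left(\left(11 - 8\right) + r{\left(2 \right)}\right) g{\left(-4 \right)} - 27 = \left(\left(11 - 8\right) + \frac{1}{2 \cdot 2}\right) 3 - 27 = \left(3 + \frac{1}{2} \cdot \frac{1}{2}\right) 3 - 27 = \left(3 + \frac{1}{4}\right) 3 - 27 = \frac{13}{4} \cdot 3 - 27 = \frac{39}{4} - 27 = - \frac{69}{4}$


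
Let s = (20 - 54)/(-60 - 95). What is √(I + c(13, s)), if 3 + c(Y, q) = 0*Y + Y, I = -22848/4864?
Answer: √7657/38 ≈ 2.3027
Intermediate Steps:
s = 34/155 (s = -34/(-155) = -34*(-1/155) = 34/155 ≈ 0.21935)
I = -357/76 (I = -22848*1/4864 = -357/76 ≈ -4.6974)
c(Y, q) = -3 + Y (c(Y, q) = -3 + (0*Y + Y) = -3 + (0 + Y) = -3 + Y)
√(I + c(13, s)) = √(-357/76 + (-3 + 13)) = √(-357/76 + 10) = √(403/76) = √7657/38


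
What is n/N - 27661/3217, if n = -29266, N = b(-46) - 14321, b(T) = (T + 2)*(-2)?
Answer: -299550291/45787561 ≈ -6.5422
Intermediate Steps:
b(T) = -4 - 2*T (b(T) = (2 + T)*(-2) = -4 - 2*T)
N = -14233 (N = (-4 - 2*(-46)) - 14321 = (-4 + 92) - 14321 = 88 - 14321 = -14233)
n/N - 27661/3217 = -29266/(-14233) - 27661/3217 = -29266*(-1/14233) - 27661*1/3217 = 29266/14233 - 27661/3217 = -299550291/45787561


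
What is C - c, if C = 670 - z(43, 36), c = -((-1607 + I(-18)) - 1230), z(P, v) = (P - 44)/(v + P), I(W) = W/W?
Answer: -171113/79 ≈ -2166.0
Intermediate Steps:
I(W) = 1
z(P, v) = (-44 + P)/(P + v)
c = 2836 (c = -((-1607 + 1) - 1230) = -(-1606 - 1230) = -1*(-2836) = 2836)
C = 52931/79 (C = 670 - (-44 + 43)/(43 + 36) = 670 - (-1)/79 = 670 - 1*(-1/79) = 670 + 1/79 = 52931/79 ≈ 670.01)
C - c = 52931/79 - 1*2836 = 52931/79 - 2836 = -171113/79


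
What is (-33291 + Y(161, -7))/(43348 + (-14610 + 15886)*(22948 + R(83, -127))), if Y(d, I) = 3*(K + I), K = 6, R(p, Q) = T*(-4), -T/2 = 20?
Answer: -5549/4921526 ≈ -0.0011275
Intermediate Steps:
T = -40 (T = -2*20 = -40)
R(p, Q) = 160 (R(p, Q) = -40*(-4) = 160)
Y(d, I) = 18 + 3*I (Y(d, I) = 3*(6 + I) = 18 + 3*I)
(-33291 + Y(161, -7))/(43348 + (-14610 + 15886)*(22948 + R(83, -127))) = (-33291 + (18 + 3*(-7)))/(43348 + (-14610 + 15886)*(22948 + 160)) = (-33291 + (18 - 21))/(43348 + 1276*23108) = (-33291 - 3)/(43348 + 29485808) = -33294/29529156 = -33294*1/29529156 = -5549/4921526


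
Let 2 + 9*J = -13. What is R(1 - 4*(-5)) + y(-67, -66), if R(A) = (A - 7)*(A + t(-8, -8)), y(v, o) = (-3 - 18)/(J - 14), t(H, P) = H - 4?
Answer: 5985/47 ≈ 127.34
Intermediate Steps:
J = -5/3 (J = -2/9 + (⅑)*(-13) = -2/9 - 13/9 = -5/3 ≈ -1.6667)
t(H, P) = -4 + H
y(v, o) = 63/47 (y(v, o) = (-3 - 18)/(-5/3 - 14) = -21/(-47/3) = -21*(-3/47) = 63/47)
R(A) = (-12 + A)*(-7 + A) (R(A) = (A - 7)*(A + (-4 - 8)) = (-7 + A)*(A - 12) = (-7 + A)*(-12 + A) = (-12 + A)*(-7 + A))
R(1 - 4*(-5)) + y(-67, -66) = (84 + (1 - 4*(-5))² - 19*(1 - 4*(-5))) + 63/47 = (84 + (1 + 20)² - 19*(1 + 20)) + 63/47 = (84 + 21² - 19*21) + 63/47 = (84 + 441 - 399) + 63/47 = 126 + 63/47 = 5985/47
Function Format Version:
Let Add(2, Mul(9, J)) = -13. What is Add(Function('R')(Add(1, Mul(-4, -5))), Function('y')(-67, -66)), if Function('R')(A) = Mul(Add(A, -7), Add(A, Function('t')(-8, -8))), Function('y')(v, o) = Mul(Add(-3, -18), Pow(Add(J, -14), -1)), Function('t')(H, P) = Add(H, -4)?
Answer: Rational(5985, 47) ≈ 127.34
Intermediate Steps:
J = Rational(-5, 3) (J = Add(Rational(-2, 9), Mul(Rational(1, 9), -13)) = Add(Rational(-2, 9), Rational(-13, 9)) = Rational(-5, 3) ≈ -1.6667)
Function('t')(H, P) = Add(-4, H)
Function('y')(v, o) = Rational(63, 47) (Function('y')(v, o) = Mul(Add(-3, -18), Pow(Add(Rational(-5, 3), -14), -1)) = Mul(-21, Pow(Rational(-47, 3), -1)) = Mul(-21, Rational(-3, 47)) = Rational(63, 47))
Function('R')(A) = Mul(Add(-12, A), Add(-7, A)) (Function('R')(A) = Mul(Add(A, -7), Add(A, Add(-4, -8))) = Mul(Add(-7, A), Add(A, -12)) = Mul(Add(-7, A), Add(-12, A)) = Mul(Add(-12, A), Add(-7, A)))
Add(Function('R')(Add(1, Mul(-4, -5))), Function('y')(-67, -66)) = Add(Add(84, Pow(Add(1, Mul(-4, -5)), 2), Mul(-19, Add(1, Mul(-4, -5)))), Rational(63, 47)) = Add(Add(84, Pow(Add(1, 20), 2), Mul(-19, Add(1, 20))), Rational(63, 47)) = Add(Add(84, Pow(21, 2), Mul(-19, 21)), Rational(63, 47)) = Add(Add(84, 441, -399), Rational(63, 47)) = Add(126, Rational(63, 47)) = Rational(5985, 47)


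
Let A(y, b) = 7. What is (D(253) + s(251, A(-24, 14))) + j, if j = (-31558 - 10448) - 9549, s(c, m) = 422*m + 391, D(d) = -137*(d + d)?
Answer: -117532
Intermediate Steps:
D(d) = -274*d
s(c, m) = 391 + 422*m
j = -51555 (j = -42006 - 9549 = -51555)
(D(253) + s(251, A(-24, 14))) + j = (-274*253 + (391 + 422*7)) - 51555 = (-69322 + (391 + 2954)) - 51555 = (-69322 + 3345) - 51555 = -65977 - 51555 = -117532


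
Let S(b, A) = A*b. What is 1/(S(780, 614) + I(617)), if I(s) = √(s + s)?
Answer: 239460/114682182583 - √1234/229364365166 ≈ 2.0879e-6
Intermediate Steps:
I(s) = √2*√s (I(s) = √(2*s) = √2*√s)
1/(S(780, 614) + I(617)) = 1/(614*780 + √2*√617) = 1/(478920 + √1234)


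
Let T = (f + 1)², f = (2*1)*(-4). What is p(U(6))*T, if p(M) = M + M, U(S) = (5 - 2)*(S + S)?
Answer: 3528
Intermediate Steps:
U(S) = 6*S (U(S) = 3*(2*S) = 6*S)
f = -8 (f = 2*(-4) = -8)
p(M) = 2*M
T = 49 (T = (-8 + 1)² = (-7)² = 49)
p(U(6))*T = (2*(6*6))*49 = (2*36)*49 = 72*49 = 3528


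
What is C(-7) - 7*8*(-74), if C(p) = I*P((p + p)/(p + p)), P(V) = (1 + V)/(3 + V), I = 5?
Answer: 8293/2 ≈ 4146.5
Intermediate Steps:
P(V) = (1 + V)/(3 + V)
C(p) = 5/2 (C(p) = 5*((1 + (p + p)/(p + p))/(3 + (p + p)/(p + p))) = 5*((1 + (2*p)/((2*p)))/(3 + (2*p)/((2*p)))) = 5*((1 + (2*p)*(1/(2*p)))/(3 + (2*p)*(1/(2*p)))) = 5*((1 + 1)/(3 + 1)) = 5*(2/4) = 5*((1/4)*2) = 5*(1/2) = 5/2)
C(-7) - 7*8*(-74) = 5/2 - 7*8*(-74) = 5/2 - 56*(-74) = 5/2 + 4144 = 8293/2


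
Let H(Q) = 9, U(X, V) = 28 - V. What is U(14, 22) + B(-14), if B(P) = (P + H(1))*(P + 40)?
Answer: -124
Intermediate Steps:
B(P) = (9 + P)*(40 + P) (B(P) = (P + 9)*(P + 40) = (9 + P)*(40 + P))
U(14, 22) + B(-14) = (28 - 1*22) + (360 + (-14)² + 49*(-14)) = (28 - 22) + (360 + 196 - 686) = 6 - 130 = -124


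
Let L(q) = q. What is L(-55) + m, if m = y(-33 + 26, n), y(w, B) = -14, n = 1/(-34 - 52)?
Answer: -69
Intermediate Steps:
n = -1/86 (n = 1/(-86) = -1/86 ≈ -0.011628)
m = -14
L(-55) + m = -55 - 14 = -69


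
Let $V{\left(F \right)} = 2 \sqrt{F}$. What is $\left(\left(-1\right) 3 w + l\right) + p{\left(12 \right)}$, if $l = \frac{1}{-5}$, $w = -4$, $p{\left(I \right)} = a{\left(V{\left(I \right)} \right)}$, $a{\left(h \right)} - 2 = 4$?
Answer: $\frac{89}{5} \approx 17.8$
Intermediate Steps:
$a{\left(h \right)} = 6$ ($a{\left(h \right)} = 2 + 4 = 6$)
$p{\left(I \right)} = 6$
$l = - \frac{1}{5} \approx -0.2$
$\left(\left(-1\right) 3 w + l\right) + p{\left(12 \right)} = \left(\left(-1\right) 3 \left(-4\right) - \frac{1}{5}\right) + 6 = \left(\left(-3\right) \left(-4\right) - \frac{1}{5}\right) + 6 = \left(12 - \frac{1}{5}\right) + 6 = \frac{59}{5} + 6 = \frac{89}{5}$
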